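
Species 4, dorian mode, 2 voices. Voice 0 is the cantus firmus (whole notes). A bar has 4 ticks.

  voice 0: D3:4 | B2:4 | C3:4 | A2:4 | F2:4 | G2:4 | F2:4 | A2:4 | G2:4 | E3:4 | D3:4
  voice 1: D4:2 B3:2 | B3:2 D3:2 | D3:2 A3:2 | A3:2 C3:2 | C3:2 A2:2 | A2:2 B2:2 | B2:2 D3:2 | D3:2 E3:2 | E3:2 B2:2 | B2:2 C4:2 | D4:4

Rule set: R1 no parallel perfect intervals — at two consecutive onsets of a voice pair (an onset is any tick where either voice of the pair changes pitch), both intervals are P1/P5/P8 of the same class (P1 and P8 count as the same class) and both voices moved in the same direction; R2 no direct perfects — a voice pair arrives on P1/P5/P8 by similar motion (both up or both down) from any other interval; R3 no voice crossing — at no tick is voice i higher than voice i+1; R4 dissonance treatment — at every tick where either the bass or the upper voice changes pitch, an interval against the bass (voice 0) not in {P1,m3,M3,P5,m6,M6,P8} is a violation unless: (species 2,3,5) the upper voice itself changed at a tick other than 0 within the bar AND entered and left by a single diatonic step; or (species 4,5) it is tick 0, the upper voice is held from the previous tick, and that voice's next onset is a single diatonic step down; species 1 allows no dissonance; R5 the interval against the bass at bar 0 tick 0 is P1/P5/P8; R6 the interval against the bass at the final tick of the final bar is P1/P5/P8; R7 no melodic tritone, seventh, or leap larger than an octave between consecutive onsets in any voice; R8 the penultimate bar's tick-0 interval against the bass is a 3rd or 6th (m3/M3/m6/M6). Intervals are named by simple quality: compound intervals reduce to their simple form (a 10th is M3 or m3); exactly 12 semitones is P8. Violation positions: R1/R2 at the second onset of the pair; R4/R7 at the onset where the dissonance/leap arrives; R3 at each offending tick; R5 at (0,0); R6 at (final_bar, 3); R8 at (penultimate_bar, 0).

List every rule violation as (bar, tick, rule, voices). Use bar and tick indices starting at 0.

bar 0: v0=D3 v1=D4 downbeat P8
bar 1: v0=B2 v1=B3 downbeat P8
bar 2: v0=C3 v1=D3 downbeat M2
bar 3: v0=A2 v1=A3 downbeat P8
bar 4: v0=F2 v1=C3 downbeat P5
bar 5: v0=G2 v1=A2 downbeat M2
bar 6: v0=F2 v1=B2 downbeat TT
bar 7: v0=A2 v1=D3 downbeat P4
bar 8: v0=G2 v1=E3 downbeat M6
bar 9: v0=E3 v1=B2 downbeat P4
bar 10: v0=D3 v1=D4 downbeat P8
  -> R4 @ bar 2 tick 0 v(0, 1): C3/D3 M2 untreated
  -> R4 @ bar 5 tick 0 v(0, 1): G2/A2 M2 untreated
  -> R4 @ bar 6 tick 0 v(0, 1): F2/B2 TT untreated
  -> R4 @ bar 7 tick 0 v(0, 1): A2/D3 P4 untreated
  -> R3 @ bar 9 tick 0 v(0, 1): E3 above B2
  -> R4 @ bar 9 tick 0 v(0, 1): E3/B2 P4 untreated
  -> R8 @ bar 9 tick 0 v(0, 1): penult P4 not 3rd/6th
  -> R3 @ bar 9 tick 1 v(0, 1): E3 above B2
  -> R7 @ bar 9 tick 2 v(1,): B2->C4 leap 13st

(2, 0, R4, (0, 1))
(5, 0, R4, (0, 1))
(6, 0, R4, (0, 1))
(7, 0, R4, (0, 1))
(9, 0, R3, (0, 1))
(9, 0, R4, (0, 1))
(9, 0, R8, (0, 1))
(9, 1, R3, (0, 1))
(9, 2, R7, (1,))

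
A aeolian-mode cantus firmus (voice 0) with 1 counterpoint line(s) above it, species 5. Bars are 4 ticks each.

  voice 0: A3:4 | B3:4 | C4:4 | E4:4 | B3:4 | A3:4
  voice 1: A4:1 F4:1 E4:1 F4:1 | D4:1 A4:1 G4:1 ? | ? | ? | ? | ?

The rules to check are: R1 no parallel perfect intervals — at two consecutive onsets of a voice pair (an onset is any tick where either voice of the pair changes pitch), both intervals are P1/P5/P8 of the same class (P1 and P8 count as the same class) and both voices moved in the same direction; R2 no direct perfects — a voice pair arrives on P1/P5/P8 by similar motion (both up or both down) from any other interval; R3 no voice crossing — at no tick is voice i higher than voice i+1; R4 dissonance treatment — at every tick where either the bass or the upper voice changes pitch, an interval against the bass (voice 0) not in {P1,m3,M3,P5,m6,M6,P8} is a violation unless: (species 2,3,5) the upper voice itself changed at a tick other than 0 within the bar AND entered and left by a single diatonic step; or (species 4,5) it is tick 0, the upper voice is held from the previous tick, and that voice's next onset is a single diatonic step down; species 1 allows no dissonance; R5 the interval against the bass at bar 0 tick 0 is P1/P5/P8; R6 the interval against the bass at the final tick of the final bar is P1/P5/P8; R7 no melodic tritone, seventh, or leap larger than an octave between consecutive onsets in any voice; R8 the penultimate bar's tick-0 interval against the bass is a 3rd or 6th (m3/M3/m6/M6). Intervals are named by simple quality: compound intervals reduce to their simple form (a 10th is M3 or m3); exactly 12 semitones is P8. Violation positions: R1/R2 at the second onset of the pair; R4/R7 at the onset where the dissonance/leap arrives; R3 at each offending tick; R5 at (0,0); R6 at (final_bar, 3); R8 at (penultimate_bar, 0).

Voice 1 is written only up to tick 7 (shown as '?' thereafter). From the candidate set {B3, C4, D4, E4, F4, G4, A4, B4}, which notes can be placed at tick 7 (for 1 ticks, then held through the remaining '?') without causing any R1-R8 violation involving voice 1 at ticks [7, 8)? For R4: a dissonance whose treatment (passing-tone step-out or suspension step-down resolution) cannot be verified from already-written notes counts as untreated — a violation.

{B3, B4, D4, G4}

B3: legal
C4: violates R4
D4: legal
E4: violates R4
F4: violates R4
G4: legal
A4: violates R4
B4: legal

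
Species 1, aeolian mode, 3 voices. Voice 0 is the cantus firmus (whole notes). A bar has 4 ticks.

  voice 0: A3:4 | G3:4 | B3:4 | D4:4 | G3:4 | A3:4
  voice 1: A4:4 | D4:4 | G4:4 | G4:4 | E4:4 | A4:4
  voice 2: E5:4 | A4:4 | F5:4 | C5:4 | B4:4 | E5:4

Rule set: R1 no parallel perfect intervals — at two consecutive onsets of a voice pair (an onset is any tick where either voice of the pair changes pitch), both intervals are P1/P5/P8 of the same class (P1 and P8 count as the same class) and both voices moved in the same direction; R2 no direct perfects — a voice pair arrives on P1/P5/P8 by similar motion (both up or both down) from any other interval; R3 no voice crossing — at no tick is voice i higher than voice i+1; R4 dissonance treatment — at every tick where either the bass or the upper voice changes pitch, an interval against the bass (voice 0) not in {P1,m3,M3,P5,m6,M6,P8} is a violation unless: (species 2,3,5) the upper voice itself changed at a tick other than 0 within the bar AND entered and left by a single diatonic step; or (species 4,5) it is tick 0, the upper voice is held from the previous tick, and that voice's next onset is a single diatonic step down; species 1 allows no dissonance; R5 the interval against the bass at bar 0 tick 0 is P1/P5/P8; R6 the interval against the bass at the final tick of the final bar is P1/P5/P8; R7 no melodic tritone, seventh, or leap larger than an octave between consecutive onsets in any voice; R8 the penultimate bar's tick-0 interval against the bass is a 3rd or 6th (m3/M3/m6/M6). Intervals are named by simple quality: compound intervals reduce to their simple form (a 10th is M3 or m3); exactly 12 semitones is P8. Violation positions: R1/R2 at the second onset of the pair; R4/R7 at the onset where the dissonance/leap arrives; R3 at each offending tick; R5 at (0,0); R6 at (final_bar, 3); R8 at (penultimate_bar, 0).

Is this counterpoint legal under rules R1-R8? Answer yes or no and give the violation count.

No (10 violations)

bar 0: v0=A3 v1=A4 v2=E5 (P5)
bar 1: v0=G3 v1=D4 v2=A4 (M2)
bar 2: v0=B3 v1=G4 v2=F5 (TT)
bar 3: v0=D4 v1=G4 v2=C5 (m7)
bar 4: v0=G3 v1=E4 v2=B4 (M3)
bar 5: v0=A3 v1=A4 v2=E5 (P5)
  R1 @ bar1.0: A4/E5 P5 -> D4/A4 P5 similar
  R2 @ bar1.0: A3/A4 P8 -> G3/D4 P5 similar
  R4 @ bar1.0: G3/A4 M2 untreated
  R4 @ bar2.0: B3/F5 TT untreated
  R4 @ bar3.0: D4/G4 P4 untreated
  R4 @ bar3.0: D4/C5 m7 untreated
  R2 @ bar4.0: G4/C5 P4 -> E4/B4 P5 similar
  R1 @ bar5.0: E4/B4 P5 -> A4/E5 P5 similar
  R2 @ bar5.0: G3/E4 M6 -> A3/A4 P8 similar
  R2 @ bar5.0: G3/B4 M3 -> A3/E5 P5 similar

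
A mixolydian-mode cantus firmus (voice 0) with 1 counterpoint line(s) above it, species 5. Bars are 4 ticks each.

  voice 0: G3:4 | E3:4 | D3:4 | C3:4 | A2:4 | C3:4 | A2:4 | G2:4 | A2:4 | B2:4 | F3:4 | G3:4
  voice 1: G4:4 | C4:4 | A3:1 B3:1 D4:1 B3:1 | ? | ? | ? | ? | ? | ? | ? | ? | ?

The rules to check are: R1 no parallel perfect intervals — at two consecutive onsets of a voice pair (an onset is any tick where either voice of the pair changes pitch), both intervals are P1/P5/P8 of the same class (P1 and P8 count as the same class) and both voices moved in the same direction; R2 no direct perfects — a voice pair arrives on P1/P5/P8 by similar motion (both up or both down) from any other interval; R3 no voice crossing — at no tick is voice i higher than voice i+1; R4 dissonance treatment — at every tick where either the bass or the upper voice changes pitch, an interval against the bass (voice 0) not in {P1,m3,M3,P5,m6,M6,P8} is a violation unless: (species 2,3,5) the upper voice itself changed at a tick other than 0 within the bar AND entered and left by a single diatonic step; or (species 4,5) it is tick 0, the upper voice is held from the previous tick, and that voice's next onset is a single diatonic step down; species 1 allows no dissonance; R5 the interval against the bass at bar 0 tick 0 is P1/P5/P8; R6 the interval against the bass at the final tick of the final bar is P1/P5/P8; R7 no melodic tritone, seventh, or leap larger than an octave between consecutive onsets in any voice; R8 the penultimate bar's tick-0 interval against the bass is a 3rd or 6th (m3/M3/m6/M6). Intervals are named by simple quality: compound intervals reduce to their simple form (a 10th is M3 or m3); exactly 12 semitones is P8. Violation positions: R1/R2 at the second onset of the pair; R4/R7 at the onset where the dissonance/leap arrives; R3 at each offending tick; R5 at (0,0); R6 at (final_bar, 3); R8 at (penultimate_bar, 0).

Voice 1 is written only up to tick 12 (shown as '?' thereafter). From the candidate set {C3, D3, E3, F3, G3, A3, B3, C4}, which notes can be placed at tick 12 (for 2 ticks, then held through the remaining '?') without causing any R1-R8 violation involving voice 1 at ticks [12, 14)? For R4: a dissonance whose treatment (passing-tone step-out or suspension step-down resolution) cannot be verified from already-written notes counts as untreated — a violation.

{A3, C4, E3}

C3: violates R2,R7
D3: violates R4
E3: legal
F3: violates R4,R7
G3: violates R2
A3: legal
B3: violates R4
C4: legal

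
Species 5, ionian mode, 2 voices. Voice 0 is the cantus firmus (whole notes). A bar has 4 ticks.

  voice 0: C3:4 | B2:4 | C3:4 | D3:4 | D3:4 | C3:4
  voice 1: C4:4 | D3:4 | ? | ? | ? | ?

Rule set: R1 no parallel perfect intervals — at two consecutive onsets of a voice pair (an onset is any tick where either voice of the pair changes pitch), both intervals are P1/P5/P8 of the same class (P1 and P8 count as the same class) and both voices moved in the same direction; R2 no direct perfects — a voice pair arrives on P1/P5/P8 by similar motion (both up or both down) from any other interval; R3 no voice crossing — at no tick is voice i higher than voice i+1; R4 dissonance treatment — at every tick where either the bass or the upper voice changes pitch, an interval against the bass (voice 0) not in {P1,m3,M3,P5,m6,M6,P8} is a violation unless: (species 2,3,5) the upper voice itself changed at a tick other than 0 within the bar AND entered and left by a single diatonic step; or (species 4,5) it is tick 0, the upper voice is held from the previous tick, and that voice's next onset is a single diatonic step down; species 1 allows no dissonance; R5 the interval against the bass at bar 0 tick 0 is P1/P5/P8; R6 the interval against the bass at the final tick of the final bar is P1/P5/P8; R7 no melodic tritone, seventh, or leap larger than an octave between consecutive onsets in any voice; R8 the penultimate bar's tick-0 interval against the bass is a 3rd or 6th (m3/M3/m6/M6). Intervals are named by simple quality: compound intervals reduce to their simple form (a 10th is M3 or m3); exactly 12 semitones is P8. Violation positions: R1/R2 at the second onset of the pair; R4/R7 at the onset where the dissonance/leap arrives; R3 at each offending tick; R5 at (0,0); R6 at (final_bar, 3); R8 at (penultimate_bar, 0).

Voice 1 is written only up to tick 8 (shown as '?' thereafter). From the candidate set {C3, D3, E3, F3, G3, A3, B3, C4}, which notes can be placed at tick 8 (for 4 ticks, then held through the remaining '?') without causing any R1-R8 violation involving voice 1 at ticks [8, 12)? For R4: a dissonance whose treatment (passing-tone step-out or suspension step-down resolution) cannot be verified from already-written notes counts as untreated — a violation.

C3: legal
D3: violates R4
E3: legal
F3: violates R4
G3: violates R2
A3: legal
B3: violates R4
C4: violates R2,R7

{A3, C3, E3}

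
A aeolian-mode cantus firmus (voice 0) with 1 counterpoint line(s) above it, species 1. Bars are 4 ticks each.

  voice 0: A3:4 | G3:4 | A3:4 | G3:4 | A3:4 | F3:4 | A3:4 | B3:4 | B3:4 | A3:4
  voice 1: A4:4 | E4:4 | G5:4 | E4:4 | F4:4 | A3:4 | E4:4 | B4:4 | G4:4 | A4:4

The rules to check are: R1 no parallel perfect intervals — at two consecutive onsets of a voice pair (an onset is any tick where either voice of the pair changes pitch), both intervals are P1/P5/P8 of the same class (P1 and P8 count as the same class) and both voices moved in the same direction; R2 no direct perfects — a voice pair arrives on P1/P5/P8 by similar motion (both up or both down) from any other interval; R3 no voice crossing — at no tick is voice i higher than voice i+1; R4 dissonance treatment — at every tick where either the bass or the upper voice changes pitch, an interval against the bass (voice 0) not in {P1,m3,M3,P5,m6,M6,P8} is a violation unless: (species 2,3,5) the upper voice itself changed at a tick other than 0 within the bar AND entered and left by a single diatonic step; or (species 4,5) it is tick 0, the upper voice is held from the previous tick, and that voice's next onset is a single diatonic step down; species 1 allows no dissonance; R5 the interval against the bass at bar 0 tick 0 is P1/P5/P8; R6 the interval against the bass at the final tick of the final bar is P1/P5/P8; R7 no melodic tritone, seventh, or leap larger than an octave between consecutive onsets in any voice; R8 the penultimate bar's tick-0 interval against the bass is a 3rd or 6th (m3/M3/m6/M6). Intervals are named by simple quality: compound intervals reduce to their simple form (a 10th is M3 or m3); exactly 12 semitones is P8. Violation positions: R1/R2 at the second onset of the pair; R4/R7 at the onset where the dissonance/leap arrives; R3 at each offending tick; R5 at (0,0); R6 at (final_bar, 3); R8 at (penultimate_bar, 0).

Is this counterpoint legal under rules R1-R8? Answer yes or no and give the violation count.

No (5 violations)

bar 0: v0=A3 v1=A4 (P8)
bar 1: v0=G3 v1=E4 (M6)
bar 2: v0=A3 v1=G5 (m7)
bar 3: v0=G3 v1=E4 (M6)
bar 4: v0=A3 v1=F4 (m6)
bar 5: v0=F3 v1=A3 (M3)
bar 6: v0=A3 v1=E4 (P5)
bar 7: v0=B3 v1=B4 (P8)
bar 8: v0=B3 v1=G4 (m6)
bar 9: v0=A3 v1=A4 (P8)
  R4 @ bar2.0: A3/G5 m7 untreated
  R7 @ bar2.0: E4->G5 leap 15st
  R7 @ bar3.0: G5->E4 leap 15st
  R2 @ bar6.0: F3/A3 M3 -> A3/E4 P5 similar
  R2 @ bar7.0: A3/E4 P5 -> B3/B4 P8 similar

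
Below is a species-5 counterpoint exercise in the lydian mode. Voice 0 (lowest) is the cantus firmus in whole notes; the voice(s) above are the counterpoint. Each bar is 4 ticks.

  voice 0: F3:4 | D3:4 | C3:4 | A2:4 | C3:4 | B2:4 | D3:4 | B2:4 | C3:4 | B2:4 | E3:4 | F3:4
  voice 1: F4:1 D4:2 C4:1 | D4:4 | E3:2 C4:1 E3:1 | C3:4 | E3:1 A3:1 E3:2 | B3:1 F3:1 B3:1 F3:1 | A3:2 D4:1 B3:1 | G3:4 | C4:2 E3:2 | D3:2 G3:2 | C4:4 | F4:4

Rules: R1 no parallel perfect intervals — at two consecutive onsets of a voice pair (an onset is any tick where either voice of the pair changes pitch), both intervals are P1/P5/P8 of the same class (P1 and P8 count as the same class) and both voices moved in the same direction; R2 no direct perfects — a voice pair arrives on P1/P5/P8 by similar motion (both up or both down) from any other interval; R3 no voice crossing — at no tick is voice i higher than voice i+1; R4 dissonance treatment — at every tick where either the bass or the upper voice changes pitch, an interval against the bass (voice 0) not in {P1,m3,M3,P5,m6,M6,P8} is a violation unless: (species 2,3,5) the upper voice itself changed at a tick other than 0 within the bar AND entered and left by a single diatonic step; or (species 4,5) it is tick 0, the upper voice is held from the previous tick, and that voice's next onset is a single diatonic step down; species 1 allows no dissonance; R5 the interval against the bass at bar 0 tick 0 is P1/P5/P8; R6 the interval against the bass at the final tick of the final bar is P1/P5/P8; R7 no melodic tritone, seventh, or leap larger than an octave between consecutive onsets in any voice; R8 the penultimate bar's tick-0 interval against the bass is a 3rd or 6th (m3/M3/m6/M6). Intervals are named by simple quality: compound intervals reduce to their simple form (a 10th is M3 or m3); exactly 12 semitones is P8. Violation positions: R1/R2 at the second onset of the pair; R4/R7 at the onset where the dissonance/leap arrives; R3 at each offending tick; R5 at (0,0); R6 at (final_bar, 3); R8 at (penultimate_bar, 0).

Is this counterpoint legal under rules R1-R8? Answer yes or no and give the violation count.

bar 0: v0=F3 v1=F4 (P8)
bar 1: v0=D3 v1=D4 (P8)
bar 2: v0=C3 v1=E3 (M3)
bar 3: v0=A2 v1=C3 (m3)
bar 4: v0=C3 v1=E3 (M3)
bar 5: v0=B2 v1=B3 (P8)
bar 6: v0=D3 v1=A3 (P5)
bar 7: v0=B2 v1=G3 (m6)
bar 8: v0=C3 v1=C4 (P8)
bar 9: v0=B2 v1=D3 (m3)
bar 10: v0=E3 v1=C4 (m6)
bar 11: v0=F3 v1=F4 (P8)
  R7 @ bar2.0: D4->E3 leap 10st
  R4 @ bar5.1: B2/F3 TT untreated
  R7 @ bar5.1: B3->F3 leap 6st
  R7 @ bar5.2: F3->B3 leap 6st
  R4 @ bar5.3: B2/F3 TT untreated
  R7 @ bar5.3: B3->F3 leap 6st
  R2 @ bar6.0: B2/F3 TT -> D3/A3 P5 similar
  R2 @ bar8.0: B2/G3 m6 -> C3/C4 P8 similar
  R2 @ bar11.0: E3/C4 m6 -> F3/F4 P8 similar

No (9 violations)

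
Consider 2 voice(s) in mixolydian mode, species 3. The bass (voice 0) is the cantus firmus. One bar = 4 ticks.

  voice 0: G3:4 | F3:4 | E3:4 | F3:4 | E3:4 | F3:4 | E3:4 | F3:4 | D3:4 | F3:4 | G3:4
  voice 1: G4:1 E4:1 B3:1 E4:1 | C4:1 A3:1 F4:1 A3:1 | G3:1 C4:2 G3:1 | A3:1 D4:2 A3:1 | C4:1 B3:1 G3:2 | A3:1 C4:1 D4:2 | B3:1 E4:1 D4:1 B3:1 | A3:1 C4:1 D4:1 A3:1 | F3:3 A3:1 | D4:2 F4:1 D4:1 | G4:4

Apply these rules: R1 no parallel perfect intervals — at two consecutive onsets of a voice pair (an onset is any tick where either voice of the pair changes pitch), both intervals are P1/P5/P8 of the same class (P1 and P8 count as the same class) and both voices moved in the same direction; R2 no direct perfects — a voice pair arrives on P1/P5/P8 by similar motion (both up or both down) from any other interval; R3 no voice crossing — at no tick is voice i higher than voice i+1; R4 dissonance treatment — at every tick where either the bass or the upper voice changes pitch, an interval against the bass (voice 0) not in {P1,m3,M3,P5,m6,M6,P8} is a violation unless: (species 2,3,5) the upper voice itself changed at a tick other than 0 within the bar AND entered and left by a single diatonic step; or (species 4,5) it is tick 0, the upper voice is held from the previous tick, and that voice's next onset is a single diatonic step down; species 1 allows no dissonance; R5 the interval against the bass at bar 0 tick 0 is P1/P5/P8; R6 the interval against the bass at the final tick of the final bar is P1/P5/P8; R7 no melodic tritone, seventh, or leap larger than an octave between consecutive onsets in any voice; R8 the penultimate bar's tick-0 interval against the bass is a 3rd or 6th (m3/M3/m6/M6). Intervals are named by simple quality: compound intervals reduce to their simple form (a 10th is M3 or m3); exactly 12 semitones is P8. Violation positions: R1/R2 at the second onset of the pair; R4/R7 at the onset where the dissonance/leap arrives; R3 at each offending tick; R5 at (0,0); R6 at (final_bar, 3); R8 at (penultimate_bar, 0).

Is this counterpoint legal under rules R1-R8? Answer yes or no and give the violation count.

No (4 violations)

bar 0: v0=G3 v1=G4 (P8)
bar 1: v0=F3 v1=C4 (P5)
bar 2: v0=E3 v1=G3 (m3)
bar 3: v0=F3 v1=A3 (M3)
bar 4: v0=E3 v1=C4 (m6)
bar 5: v0=F3 v1=A3 (M3)
bar 6: v0=E3 v1=B3 (P5)
bar 7: v0=F3 v1=A3 (M3)
bar 8: v0=D3 v1=F3 (m3)
bar 9: v0=F3 v1=D4 (M6)
bar 10: v0=G3 v1=G4 (P8)
  R2 @ bar1.0: G3/E4 M6 -> F3/C4 P5 similar
  R2 @ bar6.0: F3/D4 M6 -> E3/B3 P5 similar
  R4 @ bar6.2: E3/D4 m7 untreated
  R2 @ bar10.0: F3/D4 M6 -> G3/G4 P8 similar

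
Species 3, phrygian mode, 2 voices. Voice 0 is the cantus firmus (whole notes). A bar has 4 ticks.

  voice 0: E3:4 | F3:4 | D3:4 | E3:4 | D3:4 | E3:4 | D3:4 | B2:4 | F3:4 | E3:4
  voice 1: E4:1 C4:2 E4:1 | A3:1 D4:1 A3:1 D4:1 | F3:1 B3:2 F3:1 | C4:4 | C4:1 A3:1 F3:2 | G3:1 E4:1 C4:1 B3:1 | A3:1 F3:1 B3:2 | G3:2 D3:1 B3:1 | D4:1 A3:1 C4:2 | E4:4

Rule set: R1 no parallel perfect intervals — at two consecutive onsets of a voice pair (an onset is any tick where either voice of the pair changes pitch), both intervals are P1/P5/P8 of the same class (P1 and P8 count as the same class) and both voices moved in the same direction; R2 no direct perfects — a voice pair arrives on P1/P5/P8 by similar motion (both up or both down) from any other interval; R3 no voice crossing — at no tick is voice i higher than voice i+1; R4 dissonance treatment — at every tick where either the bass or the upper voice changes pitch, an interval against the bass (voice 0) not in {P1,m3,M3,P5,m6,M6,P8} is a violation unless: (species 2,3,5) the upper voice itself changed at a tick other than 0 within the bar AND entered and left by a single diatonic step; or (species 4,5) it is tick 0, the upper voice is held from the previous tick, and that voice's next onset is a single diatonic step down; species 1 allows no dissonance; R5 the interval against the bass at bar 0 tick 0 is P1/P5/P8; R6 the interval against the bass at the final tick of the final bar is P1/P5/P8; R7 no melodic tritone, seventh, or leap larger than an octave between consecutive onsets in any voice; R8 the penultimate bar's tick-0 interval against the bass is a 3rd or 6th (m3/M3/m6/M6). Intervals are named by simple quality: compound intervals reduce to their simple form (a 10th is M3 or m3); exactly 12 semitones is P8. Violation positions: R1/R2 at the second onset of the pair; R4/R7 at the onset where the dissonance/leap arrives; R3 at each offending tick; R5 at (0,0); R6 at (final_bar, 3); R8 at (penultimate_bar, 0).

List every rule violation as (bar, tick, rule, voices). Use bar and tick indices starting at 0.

(2, 1, R7, (1,))
(2, 3, R7, (1,))
(4, 0, R4, (0, 1))
(6, 0, R1, (0, 1))
(6, 2, R7, (1,))
(8, 0, R7, (0,))

bar 0: v0=E3 v1=E4 downbeat P8
bar 1: v0=F3 v1=A3 downbeat M3
bar 2: v0=D3 v1=F3 downbeat m3
bar 3: v0=E3 v1=C4 downbeat m6
bar 4: v0=D3 v1=C4 downbeat m7
bar 5: v0=E3 v1=G3 downbeat m3
bar 6: v0=D3 v1=A3 downbeat P5
bar 7: v0=B2 v1=G3 downbeat m6
bar 8: v0=F3 v1=D4 downbeat M6
bar 9: v0=E3 v1=E4 downbeat P8
  -> R7 @ bar 2 tick 1 v(1,): F3->B3 leap 6st
  -> R7 @ bar 2 tick 3 v(1,): B3->F3 leap 6st
  -> R4 @ bar 4 tick 0 v(0, 1): D3/C4 m7 untreated
  -> R1 @ bar 6 tick 0 v(0, 1): E3/B3 P5 -> D3/A3 P5 similar
  -> R7 @ bar 6 tick 2 v(1,): F3->B3 leap 6st
  -> R7 @ bar 8 tick 0 v(0,): B2->F3 leap 6st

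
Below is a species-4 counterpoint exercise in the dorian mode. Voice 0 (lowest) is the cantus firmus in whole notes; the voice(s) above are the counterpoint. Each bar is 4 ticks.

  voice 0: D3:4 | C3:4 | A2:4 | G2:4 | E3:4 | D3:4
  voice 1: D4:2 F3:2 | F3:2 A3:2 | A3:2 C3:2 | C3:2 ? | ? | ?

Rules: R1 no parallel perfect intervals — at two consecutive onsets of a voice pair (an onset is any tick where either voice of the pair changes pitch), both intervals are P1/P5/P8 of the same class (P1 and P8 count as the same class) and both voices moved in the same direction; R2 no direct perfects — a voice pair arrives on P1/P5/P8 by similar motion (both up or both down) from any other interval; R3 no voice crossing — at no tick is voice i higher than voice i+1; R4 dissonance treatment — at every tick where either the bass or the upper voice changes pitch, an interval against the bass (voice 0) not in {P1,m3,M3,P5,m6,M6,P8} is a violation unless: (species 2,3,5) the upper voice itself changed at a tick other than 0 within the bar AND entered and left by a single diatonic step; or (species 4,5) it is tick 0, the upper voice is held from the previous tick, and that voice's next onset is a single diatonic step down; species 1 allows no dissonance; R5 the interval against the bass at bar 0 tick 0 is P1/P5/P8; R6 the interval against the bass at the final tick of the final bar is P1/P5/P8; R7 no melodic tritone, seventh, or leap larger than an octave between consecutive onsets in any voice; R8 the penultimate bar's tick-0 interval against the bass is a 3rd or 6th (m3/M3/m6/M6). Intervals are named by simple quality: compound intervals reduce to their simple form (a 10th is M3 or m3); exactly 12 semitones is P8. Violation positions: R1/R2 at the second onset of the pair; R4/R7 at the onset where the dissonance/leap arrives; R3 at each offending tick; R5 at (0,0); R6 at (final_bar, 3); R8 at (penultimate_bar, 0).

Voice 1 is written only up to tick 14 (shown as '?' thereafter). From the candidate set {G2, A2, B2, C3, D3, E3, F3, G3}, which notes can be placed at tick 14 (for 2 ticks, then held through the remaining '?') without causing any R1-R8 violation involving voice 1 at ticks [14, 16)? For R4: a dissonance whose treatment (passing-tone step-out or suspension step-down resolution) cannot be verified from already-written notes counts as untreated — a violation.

G2: legal
A2: violates R4
B2: legal
C3: legal
D3: legal
E3: legal
F3: violates R4
G3: legal

{B2, C3, D3, E3, G2, G3}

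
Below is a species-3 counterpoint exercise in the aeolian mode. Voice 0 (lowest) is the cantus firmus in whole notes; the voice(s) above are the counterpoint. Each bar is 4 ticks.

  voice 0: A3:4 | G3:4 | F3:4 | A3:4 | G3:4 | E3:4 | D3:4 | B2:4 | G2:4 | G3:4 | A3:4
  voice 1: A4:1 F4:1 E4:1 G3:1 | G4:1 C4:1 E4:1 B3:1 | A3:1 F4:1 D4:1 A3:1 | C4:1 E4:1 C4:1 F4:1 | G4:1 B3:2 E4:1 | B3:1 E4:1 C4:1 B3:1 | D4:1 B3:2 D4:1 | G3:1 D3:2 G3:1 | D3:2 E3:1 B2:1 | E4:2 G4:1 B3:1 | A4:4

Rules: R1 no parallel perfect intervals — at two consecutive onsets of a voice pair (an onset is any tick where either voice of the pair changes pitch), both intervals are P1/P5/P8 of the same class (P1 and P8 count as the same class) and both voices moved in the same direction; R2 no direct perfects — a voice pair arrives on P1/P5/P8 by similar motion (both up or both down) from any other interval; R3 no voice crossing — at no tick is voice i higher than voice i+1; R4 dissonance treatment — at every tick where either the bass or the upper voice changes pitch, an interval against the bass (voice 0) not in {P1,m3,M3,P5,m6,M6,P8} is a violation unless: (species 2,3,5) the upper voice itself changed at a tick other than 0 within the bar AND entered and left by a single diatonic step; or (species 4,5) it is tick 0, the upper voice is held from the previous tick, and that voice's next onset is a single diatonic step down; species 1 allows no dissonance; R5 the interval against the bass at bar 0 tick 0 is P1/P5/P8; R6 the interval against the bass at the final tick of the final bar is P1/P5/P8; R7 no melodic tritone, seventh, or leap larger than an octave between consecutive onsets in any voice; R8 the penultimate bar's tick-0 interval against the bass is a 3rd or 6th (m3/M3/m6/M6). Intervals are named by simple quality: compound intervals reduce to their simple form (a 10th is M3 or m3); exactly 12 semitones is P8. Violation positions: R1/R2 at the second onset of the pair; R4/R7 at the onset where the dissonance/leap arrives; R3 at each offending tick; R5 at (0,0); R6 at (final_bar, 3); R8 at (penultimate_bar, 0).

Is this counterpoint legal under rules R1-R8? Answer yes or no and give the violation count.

No (8 violations)

bar 0: v0=A3 v1=A4 (P8)
bar 1: v0=G3 v1=G4 (P8)
bar 2: v0=F3 v1=A3 (M3)
bar 3: v0=A3 v1=C4 (m3)
bar 4: v0=G3 v1=G4 (P8)
bar 5: v0=E3 v1=B3 (P5)
bar 6: v0=D3 v1=D4 (P8)
bar 7: v0=B2 v1=G3 (m6)
bar 8: v0=G2 v1=D3 (P5)
bar 9: v0=G3 v1=E4 (M6)
bar 10: v0=A3 v1=A4 (P8)
  R3 @ bar0.3: A3 above G3
  R4 @ bar0.3: A3/G3 M2 untreated
  R4 @ bar1.1: G3/C4 P4 untreated
  R2 @ bar5.0: G3/E4 M6 -> E3/B3 P5 similar
  R2 @ bar8.0: B2/G3 m6 -> G2/D3 P5 similar
  R7 @ bar9.0: B2->E4 leap 17st
  R2 @ bar10.0: G3/B3 M3 -> A3/A4 P8 similar
  R7 @ bar10.0: B3->A4 leap 10st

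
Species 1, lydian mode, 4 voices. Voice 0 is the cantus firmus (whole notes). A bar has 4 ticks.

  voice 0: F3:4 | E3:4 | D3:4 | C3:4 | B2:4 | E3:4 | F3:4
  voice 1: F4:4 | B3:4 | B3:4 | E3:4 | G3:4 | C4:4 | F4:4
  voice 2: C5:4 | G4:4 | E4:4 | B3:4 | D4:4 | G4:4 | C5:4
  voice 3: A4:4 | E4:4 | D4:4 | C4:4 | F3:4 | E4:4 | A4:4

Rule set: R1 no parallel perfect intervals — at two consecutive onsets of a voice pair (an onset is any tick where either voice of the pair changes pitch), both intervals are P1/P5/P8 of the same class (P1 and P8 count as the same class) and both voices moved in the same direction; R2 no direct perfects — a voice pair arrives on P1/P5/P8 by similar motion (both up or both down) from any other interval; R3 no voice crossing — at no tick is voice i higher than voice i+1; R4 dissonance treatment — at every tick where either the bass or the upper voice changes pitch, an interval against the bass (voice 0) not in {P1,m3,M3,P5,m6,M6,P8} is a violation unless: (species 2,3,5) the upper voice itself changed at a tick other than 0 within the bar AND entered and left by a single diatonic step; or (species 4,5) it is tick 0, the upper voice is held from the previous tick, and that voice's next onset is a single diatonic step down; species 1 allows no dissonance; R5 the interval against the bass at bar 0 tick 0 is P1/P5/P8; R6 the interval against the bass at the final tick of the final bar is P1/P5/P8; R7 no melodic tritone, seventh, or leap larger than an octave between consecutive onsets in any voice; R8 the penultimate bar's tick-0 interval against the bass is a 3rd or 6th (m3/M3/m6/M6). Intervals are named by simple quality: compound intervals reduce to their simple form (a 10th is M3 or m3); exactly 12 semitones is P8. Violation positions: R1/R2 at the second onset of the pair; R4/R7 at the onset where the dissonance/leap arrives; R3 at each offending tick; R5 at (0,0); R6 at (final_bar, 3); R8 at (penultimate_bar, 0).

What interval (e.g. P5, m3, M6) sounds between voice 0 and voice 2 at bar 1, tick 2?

m3

voice 0=E3 voice 2=G4 -> m3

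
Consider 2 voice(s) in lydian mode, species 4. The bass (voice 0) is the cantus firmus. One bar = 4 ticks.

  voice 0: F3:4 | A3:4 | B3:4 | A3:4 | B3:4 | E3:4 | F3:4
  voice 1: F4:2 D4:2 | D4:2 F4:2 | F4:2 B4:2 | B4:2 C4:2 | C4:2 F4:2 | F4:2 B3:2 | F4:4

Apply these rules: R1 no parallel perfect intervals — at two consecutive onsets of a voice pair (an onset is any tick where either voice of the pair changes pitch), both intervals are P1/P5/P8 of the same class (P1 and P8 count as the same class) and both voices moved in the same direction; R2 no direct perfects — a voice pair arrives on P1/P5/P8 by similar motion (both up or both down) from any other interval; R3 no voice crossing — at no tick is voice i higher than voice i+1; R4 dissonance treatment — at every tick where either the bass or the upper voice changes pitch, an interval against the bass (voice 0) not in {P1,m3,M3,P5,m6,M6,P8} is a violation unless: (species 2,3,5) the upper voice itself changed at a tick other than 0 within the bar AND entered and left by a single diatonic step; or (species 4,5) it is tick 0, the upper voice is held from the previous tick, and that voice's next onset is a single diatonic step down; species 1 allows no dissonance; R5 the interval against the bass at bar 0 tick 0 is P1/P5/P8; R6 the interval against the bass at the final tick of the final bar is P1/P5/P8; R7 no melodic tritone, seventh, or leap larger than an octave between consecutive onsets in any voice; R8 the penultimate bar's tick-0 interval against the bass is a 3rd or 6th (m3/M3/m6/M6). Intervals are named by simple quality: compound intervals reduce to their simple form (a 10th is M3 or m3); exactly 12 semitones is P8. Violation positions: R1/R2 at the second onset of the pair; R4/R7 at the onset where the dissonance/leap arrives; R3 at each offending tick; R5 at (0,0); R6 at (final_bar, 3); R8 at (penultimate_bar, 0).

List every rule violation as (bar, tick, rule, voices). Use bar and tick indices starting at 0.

(1, 0, R4, (0, 1))
(2, 0, R4, (0, 1))
(2, 2, R7, (1,))
(3, 0, R4, (0, 1))
(3, 2, R7, (1,))
(4, 0, R4, (0, 1))
(4, 2, R4, (0, 1))
(5, 0, R4, (0, 1))
(5, 0, R8, (0, 1))
(5, 2, R7, (1,))
(6, 0, R2, (0, 1))
(6, 0, R7, (1,))

bar 0: v0=F3 v1=F4 downbeat P8
bar 1: v0=A3 v1=D4 downbeat P4
bar 2: v0=B3 v1=F4 downbeat TT
bar 3: v0=A3 v1=B4 downbeat M2
bar 4: v0=B3 v1=C4 downbeat m2
bar 5: v0=E3 v1=F4 downbeat m2
bar 6: v0=F3 v1=F4 downbeat P8
  -> R4 @ bar 1 tick 0 v(0, 1): A3/D4 P4 untreated
  -> R4 @ bar 2 tick 0 v(0, 1): B3/F4 TT untreated
  -> R7 @ bar 2 tick 2 v(1,): F4->B4 leap 6st
  -> R4 @ bar 3 tick 0 v(0, 1): A3/B4 M2 untreated
  -> R7 @ bar 3 tick 2 v(1,): B4->C4 leap 11st
  -> R4 @ bar 4 tick 0 v(0, 1): B3/C4 m2 untreated
  -> R4 @ bar 4 tick 2 v(0, 1): B3/F4 TT untreated
  -> R4 @ bar 5 tick 0 v(0, 1): E3/F4 m2 untreated
  -> R8 @ bar 5 tick 0 v(0, 1): penult m2 not 3rd/6th
  -> R7 @ bar 5 tick 2 v(1,): F4->B3 leap 6st
  -> R2 @ bar 6 tick 0 v(0, 1): E3/B3 P5 -> F3/F4 P8 similar
  -> R7 @ bar 6 tick 0 v(1,): B3->F4 leap 6st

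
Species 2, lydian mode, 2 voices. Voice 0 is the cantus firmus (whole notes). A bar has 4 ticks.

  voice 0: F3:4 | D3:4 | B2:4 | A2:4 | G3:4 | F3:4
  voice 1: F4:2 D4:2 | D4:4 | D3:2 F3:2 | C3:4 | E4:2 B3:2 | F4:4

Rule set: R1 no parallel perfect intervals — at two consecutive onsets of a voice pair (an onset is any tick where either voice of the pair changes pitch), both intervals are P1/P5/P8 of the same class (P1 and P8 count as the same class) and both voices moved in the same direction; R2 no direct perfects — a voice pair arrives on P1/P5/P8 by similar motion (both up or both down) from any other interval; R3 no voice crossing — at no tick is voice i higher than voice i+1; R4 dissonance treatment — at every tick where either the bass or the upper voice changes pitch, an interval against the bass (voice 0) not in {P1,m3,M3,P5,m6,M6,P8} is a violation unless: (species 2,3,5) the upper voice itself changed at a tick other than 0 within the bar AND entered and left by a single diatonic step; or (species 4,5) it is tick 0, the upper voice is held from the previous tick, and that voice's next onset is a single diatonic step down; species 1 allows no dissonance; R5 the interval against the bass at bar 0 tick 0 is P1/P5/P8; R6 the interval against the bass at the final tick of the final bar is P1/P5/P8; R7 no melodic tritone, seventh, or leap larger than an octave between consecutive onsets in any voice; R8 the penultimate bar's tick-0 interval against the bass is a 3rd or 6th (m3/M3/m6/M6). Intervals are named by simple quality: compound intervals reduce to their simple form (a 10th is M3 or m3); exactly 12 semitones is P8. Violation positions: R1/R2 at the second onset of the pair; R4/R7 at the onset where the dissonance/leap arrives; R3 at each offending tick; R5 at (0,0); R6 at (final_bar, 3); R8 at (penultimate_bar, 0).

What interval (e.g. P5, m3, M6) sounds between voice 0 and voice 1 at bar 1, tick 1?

voice 0=D3 voice 1=D4 -> P8

P8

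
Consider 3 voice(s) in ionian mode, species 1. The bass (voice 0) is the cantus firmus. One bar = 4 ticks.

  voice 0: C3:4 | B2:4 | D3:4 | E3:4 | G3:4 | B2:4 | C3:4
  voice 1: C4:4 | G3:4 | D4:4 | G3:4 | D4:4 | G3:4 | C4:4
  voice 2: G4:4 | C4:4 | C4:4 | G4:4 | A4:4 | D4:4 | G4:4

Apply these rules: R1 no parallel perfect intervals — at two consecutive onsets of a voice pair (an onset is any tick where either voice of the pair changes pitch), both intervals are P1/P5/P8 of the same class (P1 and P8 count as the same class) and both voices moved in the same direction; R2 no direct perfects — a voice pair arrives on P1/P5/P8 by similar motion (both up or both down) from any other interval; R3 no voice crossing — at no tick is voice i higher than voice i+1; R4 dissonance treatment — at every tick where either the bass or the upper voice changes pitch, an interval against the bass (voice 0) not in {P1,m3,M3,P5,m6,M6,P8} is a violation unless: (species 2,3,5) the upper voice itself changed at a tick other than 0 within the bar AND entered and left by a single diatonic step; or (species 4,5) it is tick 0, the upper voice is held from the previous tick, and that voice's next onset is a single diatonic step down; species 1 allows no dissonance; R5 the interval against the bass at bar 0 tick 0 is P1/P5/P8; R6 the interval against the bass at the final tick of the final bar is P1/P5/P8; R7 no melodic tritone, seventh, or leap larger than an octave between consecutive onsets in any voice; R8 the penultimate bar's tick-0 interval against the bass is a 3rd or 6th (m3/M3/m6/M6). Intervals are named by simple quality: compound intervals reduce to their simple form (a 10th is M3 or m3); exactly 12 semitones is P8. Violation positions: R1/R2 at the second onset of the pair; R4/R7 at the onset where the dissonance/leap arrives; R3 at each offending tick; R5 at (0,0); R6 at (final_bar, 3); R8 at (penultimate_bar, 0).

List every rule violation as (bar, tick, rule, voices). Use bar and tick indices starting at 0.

bar 0: v0=C3 v1=C4 v2=G4 downbeat P5
bar 1: v0=B2 v1=G3 v2=C4 downbeat m2
bar 2: v0=D3 v1=D4 v2=C4 downbeat m7
bar 3: v0=E3 v1=G3 v2=G4 downbeat m3
bar 4: v0=G3 v1=D4 v2=A4 downbeat M2
bar 5: v0=B2 v1=G3 v2=D4 downbeat m3
bar 6: v0=C3 v1=C4 v2=G4 downbeat P5
  -> R4 @ bar 1 tick 0 v(0, 2): B2/C4 m2 untreated
  -> R2 @ bar 2 tick 0 v(0, 1): B2/G3 m6 -> D3/D4 P8 similar
  -> R3 @ bar 2 tick 0 v(1, 2): D4 above C4
  -> R4 @ bar 2 tick 0 v(0, 2): D3/C4 m7 untreated
  -> R3 @ bar 2 tick 1 v(1, 2): D4 above C4
  -> R3 @ bar 2 tick 2 v(1, 2): D4 above C4
  -> R3 @ bar 2 tick 3 v(1, 2): D4 above C4
  -> R2 @ bar 4 tick 0 v(0, 1): E3/G3 m3 -> G3/D4 P5 similar
  -> R2 @ bar 4 tick 0 v(1, 2): G3/G4 P8 -> D4/A4 P5 similar
  -> R4 @ bar 4 tick 0 v(0, 2): G3/A4 M2 untreated
  -> R1 @ bar 5 tick 0 v(1, 2): D4/A4 P5 -> G3/D4 P5 similar
  -> R1 @ bar 6 tick 0 v(1, 2): G3/D4 P5 -> C4/G4 P5 similar
  -> R2 @ bar 6 tick 0 v(0, 1): B2/G3 m6 -> C3/C4 P8 similar
  -> R2 @ bar 6 tick 0 v(0, 2): B2/D4 m3 -> C3/G4 P5 similar

(1, 0, R4, (0, 2))
(2, 0, R2, (0, 1))
(2, 0, R3, (1, 2))
(2, 0, R4, (0, 2))
(2, 1, R3, (1, 2))
(2, 2, R3, (1, 2))
(2, 3, R3, (1, 2))
(4, 0, R2, (0, 1))
(4, 0, R2, (1, 2))
(4, 0, R4, (0, 2))
(5, 0, R1, (1, 2))
(6, 0, R1, (1, 2))
(6, 0, R2, (0, 1))
(6, 0, R2, (0, 2))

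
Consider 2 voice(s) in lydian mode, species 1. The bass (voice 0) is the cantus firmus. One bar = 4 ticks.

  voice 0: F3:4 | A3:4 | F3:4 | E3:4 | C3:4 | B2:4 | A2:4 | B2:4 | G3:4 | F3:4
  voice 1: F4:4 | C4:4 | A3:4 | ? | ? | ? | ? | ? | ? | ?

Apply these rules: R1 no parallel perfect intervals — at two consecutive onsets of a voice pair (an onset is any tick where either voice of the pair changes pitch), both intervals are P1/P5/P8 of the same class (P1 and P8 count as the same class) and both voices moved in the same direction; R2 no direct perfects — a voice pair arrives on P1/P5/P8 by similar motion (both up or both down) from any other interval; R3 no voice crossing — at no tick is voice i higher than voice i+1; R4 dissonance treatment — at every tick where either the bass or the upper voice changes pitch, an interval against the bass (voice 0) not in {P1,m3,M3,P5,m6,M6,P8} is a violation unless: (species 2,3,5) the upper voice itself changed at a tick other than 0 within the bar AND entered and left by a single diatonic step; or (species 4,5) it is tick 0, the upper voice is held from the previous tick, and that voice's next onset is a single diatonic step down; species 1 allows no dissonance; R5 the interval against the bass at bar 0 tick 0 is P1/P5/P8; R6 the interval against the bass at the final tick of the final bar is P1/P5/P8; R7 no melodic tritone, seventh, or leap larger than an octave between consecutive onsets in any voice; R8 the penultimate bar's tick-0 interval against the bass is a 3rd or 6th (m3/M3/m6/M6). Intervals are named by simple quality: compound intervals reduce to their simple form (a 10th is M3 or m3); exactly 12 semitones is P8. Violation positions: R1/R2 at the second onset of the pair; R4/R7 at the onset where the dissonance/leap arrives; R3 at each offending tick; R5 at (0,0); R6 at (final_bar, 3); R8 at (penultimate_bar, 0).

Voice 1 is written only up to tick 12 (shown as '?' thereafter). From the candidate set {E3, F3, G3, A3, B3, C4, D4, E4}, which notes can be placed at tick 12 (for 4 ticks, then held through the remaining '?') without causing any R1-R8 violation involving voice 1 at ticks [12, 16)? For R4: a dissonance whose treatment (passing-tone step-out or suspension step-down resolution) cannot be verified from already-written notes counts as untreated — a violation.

{B3, C4, E4, G3}

E3: violates R2
F3: violates R4
G3: legal
A3: violates R4
B3: legal
C4: legal
D4: violates R4
E4: legal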